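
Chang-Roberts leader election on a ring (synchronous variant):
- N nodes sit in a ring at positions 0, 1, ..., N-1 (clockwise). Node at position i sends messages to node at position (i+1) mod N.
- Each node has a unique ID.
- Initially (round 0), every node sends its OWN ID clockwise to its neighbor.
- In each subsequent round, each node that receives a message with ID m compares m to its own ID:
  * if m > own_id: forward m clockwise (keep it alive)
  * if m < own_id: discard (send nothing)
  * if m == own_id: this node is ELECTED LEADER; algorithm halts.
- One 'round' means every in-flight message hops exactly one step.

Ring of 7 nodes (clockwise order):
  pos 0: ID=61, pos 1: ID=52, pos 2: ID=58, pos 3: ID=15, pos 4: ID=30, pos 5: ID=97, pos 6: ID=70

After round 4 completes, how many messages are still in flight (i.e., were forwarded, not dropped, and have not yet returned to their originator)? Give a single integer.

Round 1: pos1(id52) recv 61: fwd; pos2(id58) recv 52: drop; pos3(id15) recv 58: fwd; pos4(id30) recv 15: drop; pos5(id97) recv 30: drop; pos6(id70) recv 97: fwd; pos0(id61) recv 70: fwd
Round 2: pos2(id58) recv 61: fwd; pos4(id30) recv 58: fwd; pos0(id61) recv 97: fwd; pos1(id52) recv 70: fwd
Round 3: pos3(id15) recv 61: fwd; pos5(id97) recv 58: drop; pos1(id52) recv 97: fwd; pos2(id58) recv 70: fwd
Round 4: pos4(id30) recv 61: fwd; pos2(id58) recv 97: fwd; pos3(id15) recv 70: fwd
After round 4: 3 messages still in flight

Answer: 3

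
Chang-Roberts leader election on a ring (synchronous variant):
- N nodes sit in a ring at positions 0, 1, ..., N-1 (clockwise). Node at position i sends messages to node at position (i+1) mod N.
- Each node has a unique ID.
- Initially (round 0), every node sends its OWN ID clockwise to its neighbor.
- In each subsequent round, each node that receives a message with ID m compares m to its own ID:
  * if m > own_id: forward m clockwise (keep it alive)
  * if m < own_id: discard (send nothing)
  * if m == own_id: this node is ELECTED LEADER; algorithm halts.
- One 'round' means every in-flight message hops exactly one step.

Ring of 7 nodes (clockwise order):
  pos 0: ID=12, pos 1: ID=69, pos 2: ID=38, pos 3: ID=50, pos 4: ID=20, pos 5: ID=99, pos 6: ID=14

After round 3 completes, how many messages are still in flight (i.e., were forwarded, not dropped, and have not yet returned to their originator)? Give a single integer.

Answer: 2

Derivation:
Round 1: pos1(id69) recv 12: drop; pos2(id38) recv 69: fwd; pos3(id50) recv 38: drop; pos4(id20) recv 50: fwd; pos5(id99) recv 20: drop; pos6(id14) recv 99: fwd; pos0(id12) recv 14: fwd
Round 2: pos3(id50) recv 69: fwd; pos5(id99) recv 50: drop; pos0(id12) recv 99: fwd; pos1(id69) recv 14: drop
Round 3: pos4(id20) recv 69: fwd; pos1(id69) recv 99: fwd
After round 3: 2 messages still in flight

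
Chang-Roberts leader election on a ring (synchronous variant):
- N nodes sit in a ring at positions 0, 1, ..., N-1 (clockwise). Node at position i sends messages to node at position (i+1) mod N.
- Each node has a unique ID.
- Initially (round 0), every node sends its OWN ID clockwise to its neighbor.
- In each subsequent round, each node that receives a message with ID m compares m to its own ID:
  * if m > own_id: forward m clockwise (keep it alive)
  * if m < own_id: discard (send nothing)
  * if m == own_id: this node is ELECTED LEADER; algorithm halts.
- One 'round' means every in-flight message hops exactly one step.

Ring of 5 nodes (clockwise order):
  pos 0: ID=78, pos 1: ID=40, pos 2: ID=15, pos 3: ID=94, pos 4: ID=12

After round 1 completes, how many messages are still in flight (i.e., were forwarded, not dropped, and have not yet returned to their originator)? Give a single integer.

Round 1: pos1(id40) recv 78: fwd; pos2(id15) recv 40: fwd; pos3(id94) recv 15: drop; pos4(id12) recv 94: fwd; pos0(id78) recv 12: drop
After round 1: 3 messages still in flight

Answer: 3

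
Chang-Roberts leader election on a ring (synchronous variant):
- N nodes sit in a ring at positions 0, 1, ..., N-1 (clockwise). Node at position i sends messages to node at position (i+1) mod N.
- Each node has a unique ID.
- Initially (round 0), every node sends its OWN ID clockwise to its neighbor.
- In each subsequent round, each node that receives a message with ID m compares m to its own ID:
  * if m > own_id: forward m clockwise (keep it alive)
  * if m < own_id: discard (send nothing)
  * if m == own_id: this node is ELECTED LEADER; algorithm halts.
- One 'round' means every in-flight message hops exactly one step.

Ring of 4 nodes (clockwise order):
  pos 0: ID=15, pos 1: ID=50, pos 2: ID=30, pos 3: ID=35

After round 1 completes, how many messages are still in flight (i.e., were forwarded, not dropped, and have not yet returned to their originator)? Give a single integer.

Round 1: pos1(id50) recv 15: drop; pos2(id30) recv 50: fwd; pos3(id35) recv 30: drop; pos0(id15) recv 35: fwd
After round 1: 2 messages still in flight

Answer: 2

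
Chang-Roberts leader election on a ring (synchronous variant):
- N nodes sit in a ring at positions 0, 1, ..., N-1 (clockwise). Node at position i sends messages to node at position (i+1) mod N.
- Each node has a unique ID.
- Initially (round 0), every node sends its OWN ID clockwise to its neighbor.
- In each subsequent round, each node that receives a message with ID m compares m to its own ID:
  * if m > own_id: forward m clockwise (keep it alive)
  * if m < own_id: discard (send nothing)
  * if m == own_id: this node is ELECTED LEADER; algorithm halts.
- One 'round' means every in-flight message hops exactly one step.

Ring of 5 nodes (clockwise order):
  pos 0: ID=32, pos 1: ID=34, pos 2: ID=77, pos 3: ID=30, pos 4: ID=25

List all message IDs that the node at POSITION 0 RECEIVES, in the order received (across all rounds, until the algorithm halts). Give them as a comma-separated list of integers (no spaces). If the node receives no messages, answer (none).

Round 1: pos1(id34) recv 32: drop; pos2(id77) recv 34: drop; pos3(id30) recv 77: fwd; pos4(id25) recv 30: fwd; pos0(id32) recv 25: drop
Round 2: pos4(id25) recv 77: fwd; pos0(id32) recv 30: drop
Round 3: pos0(id32) recv 77: fwd
Round 4: pos1(id34) recv 77: fwd
Round 5: pos2(id77) recv 77: ELECTED

Answer: 25,30,77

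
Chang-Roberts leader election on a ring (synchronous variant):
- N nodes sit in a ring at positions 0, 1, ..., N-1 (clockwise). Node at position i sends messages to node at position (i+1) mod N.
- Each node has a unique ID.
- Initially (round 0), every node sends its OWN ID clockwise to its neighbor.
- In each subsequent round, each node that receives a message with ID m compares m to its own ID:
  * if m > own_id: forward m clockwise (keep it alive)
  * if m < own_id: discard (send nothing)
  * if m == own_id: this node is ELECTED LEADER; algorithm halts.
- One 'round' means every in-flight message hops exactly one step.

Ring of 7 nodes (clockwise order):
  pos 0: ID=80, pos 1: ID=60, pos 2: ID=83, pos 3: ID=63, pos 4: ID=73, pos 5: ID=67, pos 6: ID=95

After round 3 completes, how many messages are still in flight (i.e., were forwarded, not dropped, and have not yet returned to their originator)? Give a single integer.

Round 1: pos1(id60) recv 80: fwd; pos2(id83) recv 60: drop; pos3(id63) recv 83: fwd; pos4(id73) recv 63: drop; pos5(id67) recv 73: fwd; pos6(id95) recv 67: drop; pos0(id80) recv 95: fwd
Round 2: pos2(id83) recv 80: drop; pos4(id73) recv 83: fwd; pos6(id95) recv 73: drop; pos1(id60) recv 95: fwd
Round 3: pos5(id67) recv 83: fwd; pos2(id83) recv 95: fwd
After round 3: 2 messages still in flight

Answer: 2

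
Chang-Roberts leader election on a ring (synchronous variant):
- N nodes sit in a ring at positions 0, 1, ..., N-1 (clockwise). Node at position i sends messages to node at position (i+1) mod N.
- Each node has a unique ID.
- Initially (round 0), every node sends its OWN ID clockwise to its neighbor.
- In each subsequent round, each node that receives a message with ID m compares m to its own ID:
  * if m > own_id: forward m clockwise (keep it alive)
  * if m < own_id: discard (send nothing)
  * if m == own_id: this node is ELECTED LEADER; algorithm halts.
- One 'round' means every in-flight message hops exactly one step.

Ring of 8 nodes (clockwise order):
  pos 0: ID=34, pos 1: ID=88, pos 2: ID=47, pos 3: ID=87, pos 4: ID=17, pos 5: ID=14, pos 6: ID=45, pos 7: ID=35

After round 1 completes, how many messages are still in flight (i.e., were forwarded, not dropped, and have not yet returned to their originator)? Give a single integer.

Answer: 5

Derivation:
Round 1: pos1(id88) recv 34: drop; pos2(id47) recv 88: fwd; pos3(id87) recv 47: drop; pos4(id17) recv 87: fwd; pos5(id14) recv 17: fwd; pos6(id45) recv 14: drop; pos7(id35) recv 45: fwd; pos0(id34) recv 35: fwd
After round 1: 5 messages still in flight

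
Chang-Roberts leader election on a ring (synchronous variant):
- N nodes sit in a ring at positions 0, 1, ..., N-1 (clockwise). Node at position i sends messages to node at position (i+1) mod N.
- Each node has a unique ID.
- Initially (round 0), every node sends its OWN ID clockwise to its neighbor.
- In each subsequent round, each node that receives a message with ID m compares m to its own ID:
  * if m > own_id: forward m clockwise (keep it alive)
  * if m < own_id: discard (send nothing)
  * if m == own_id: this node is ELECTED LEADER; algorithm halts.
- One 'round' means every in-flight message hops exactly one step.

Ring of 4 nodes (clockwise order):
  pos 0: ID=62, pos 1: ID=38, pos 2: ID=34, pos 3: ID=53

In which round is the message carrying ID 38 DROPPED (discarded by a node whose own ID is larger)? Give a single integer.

Answer: 2

Derivation:
Round 1: pos1(id38) recv 62: fwd; pos2(id34) recv 38: fwd; pos3(id53) recv 34: drop; pos0(id62) recv 53: drop
Round 2: pos2(id34) recv 62: fwd; pos3(id53) recv 38: drop
Round 3: pos3(id53) recv 62: fwd
Round 4: pos0(id62) recv 62: ELECTED
Message ID 38 originates at pos 1; dropped at pos 3 in round 2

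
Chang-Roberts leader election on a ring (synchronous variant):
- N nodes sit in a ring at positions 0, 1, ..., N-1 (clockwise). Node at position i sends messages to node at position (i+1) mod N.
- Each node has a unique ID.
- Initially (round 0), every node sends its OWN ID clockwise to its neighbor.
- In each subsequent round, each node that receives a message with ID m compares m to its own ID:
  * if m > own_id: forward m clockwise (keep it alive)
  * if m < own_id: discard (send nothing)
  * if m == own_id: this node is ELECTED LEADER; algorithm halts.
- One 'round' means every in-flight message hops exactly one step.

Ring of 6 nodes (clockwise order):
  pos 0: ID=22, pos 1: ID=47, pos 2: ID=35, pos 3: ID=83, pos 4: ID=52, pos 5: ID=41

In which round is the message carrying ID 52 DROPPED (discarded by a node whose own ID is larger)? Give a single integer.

Answer: 5

Derivation:
Round 1: pos1(id47) recv 22: drop; pos2(id35) recv 47: fwd; pos3(id83) recv 35: drop; pos4(id52) recv 83: fwd; pos5(id41) recv 52: fwd; pos0(id22) recv 41: fwd
Round 2: pos3(id83) recv 47: drop; pos5(id41) recv 83: fwd; pos0(id22) recv 52: fwd; pos1(id47) recv 41: drop
Round 3: pos0(id22) recv 83: fwd; pos1(id47) recv 52: fwd
Round 4: pos1(id47) recv 83: fwd; pos2(id35) recv 52: fwd
Round 5: pos2(id35) recv 83: fwd; pos3(id83) recv 52: drop
Round 6: pos3(id83) recv 83: ELECTED
Message ID 52 originates at pos 4; dropped at pos 3 in round 5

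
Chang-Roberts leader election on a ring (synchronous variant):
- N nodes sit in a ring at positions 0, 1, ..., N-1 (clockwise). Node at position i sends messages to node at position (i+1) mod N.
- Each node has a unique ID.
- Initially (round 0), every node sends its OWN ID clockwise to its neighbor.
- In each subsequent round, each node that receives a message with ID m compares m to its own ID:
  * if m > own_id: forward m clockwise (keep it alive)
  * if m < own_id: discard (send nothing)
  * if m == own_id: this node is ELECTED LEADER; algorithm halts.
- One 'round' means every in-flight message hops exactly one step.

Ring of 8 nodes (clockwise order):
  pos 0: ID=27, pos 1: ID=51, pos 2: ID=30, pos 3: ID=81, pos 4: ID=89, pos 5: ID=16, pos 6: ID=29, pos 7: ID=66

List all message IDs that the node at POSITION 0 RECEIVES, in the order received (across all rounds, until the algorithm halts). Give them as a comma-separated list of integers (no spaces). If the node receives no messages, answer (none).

Round 1: pos1(id51) recv 27: drop; pos2(id30) recv 51: fwd; pos3(id81) recv 30: drop; pos4(id89) recv 81: drop; pos5(id16) recv 89: fwd; pos6(id29) recv 16: drop; pos7(id66) recv 29: drop; pos0(id27) recv 66: fwd
Round 2: pos3(id81) recv 51: drop; pos6(id29) recv 89: fwd; pos1(id51) recv 66: fwd
Round 3: pos7(id66) recv 89: fwd; pos2(id30) recv 66: fwd
Round 4: pos0(id27) recv 89: fwd; pos3(id81) recv 66: drop
Round 5: pos1(id51) recv 89: fwd
Round 6: pos2(id30) recv 89: fwd
Round 7: pos3(id81) recv 89: fwd
Round 8: pos4(id89) recv 89: ELECTED

Answer: 66,89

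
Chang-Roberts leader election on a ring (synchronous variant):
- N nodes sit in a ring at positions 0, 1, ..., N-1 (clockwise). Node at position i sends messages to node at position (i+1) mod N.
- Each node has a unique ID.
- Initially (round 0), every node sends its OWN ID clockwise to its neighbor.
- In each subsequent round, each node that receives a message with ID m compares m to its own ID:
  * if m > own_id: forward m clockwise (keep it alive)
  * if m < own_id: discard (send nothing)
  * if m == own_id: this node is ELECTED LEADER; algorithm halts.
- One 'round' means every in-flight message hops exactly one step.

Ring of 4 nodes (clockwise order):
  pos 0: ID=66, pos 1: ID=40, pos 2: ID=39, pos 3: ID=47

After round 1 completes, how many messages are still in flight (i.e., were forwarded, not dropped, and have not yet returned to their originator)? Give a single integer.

Round 1: pos1(id40) recv 66: fwd; pos2(id39) recv 40: fwd; pos3(id47) recv 39: drop; pos0(id66) recv 47: drop
After round 1: 2 messages still in flight

Answer: 2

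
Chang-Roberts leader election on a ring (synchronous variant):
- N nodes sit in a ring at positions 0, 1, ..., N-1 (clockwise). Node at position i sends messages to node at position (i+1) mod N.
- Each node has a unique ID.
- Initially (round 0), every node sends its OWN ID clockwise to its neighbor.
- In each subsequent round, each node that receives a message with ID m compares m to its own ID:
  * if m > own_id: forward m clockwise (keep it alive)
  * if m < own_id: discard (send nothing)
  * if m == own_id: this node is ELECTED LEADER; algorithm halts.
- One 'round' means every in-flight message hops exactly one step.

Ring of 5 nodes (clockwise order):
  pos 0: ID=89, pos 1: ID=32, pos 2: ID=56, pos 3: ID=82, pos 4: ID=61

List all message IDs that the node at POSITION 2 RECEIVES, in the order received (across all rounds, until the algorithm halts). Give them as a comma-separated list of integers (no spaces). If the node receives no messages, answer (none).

Round 1: pos1(id32) recv 89: fwd; pos2(id56) recv 32: drop; pos3(id82) recv 56: drop; pos4(id61) recv 82: fwd; pos0(id89) recv 61: drop
Round 2: pos2(id56) recv 89: fwd; pos0(id89) recv 82: drop
Round 3: pos3(id82) recv 89: fwd
Round 4: pos4(id61) recv 89: fwd
Round 5: pos0(id89) recv 89: ELECTED

Answer: 32,89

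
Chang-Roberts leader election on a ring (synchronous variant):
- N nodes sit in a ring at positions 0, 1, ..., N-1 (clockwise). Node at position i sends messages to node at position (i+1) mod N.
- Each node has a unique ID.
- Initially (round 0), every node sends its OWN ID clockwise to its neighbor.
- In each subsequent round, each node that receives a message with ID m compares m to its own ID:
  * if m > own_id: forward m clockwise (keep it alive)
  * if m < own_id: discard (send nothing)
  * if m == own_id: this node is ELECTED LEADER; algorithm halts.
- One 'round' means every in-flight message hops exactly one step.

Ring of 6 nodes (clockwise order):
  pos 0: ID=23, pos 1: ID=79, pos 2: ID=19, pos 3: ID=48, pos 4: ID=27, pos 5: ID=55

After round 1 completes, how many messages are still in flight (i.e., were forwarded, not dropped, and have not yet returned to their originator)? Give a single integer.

Answer: 3

Derivation:
Round 1: pos1(id79) recv 23: drop; pos2(id19) recv 79: fwd; pos3(id48) recv 19: drop; pos4(id27) recv 48: fwd; pos5(id55) recv 27: drop; pos0(id23) recv 55: fwd
After round 1: 3 messages still in flight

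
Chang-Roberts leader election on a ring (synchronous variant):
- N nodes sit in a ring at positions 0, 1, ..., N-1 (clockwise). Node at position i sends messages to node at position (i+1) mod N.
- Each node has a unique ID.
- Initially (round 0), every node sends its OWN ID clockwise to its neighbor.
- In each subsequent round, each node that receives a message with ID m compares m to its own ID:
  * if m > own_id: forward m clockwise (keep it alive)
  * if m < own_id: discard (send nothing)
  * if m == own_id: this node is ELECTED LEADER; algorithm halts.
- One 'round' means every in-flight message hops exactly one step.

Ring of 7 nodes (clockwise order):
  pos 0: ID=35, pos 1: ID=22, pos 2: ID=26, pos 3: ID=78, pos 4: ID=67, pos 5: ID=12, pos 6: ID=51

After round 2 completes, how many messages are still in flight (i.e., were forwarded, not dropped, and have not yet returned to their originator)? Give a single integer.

Round 1: pos1(id22) recv 35: fwd; pos2(id26) recv 22: drop; pos3(id78) recv 26: drop; pos4(id67) recv 78: fwd; pos5(id12) recv 67: fwd; pos6(id51) recv 12: drop; pos0(id35) recv 51: fwd
Round 2: pos2(id26) recv 35: fwd; pos5(id12) recv 78: fwd; pos6(id51) recv 67: fwd; pos1(id22) recv 51: fwd
After round 2: 4 messages still in flight

Answer: 4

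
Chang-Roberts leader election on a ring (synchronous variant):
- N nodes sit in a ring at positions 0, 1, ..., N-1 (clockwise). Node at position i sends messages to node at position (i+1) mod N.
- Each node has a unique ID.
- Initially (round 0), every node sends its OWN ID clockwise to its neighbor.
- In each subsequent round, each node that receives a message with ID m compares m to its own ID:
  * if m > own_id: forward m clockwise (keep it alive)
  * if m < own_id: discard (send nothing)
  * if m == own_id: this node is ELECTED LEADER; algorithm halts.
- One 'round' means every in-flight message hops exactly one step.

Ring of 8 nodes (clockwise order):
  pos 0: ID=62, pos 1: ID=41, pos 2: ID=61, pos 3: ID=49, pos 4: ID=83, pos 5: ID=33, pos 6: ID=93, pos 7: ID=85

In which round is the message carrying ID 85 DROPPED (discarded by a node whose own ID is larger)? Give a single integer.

Answer: 7

Derivation:
Round 1: pos1(id41) recv 62: fwd; pos2(id61) recv 41: drop; pos3(id49) recv 61: fwd; pos4(id83) recv 49: drop; pos5(id33) recv 83: fwd; pos6(id93) recv 33: drop; pos7(id85) recv 93: fwd; pos0(id62) recv 85: fwd
Round 2: pos2(id61) recv 62: fwd; pos4(id83) recv 61: drop; pos6(id93) recv 83: drop; pos0(id62) recv 93: fwd; pos1(id41) recv 85: fwd
Round 3: pos3(id49) recv 62: fwd; pos1(id41) recv 93: fwd; pos2(id61) recv 85: fwd
Round 4: pos4(id83) recv 62: drop; pos2(id61) recv 93: fwd; pos3(id49) recv 85: fwd
Round 5: pos3(id49) recv 93: fwd; pos4(id83) recv 85: fwd
Round 6: pos4(id83) recv 93: fwd; pos5(id33) recv 85: fwd
Round 7: pos5(id33) recv 93: fwd; pos6(id93) recv 85: drop
Round 8: pos6(id93) recv 93: ELECTED
Message ID 85 originates at pos 7; dropped at pos 6 in round 7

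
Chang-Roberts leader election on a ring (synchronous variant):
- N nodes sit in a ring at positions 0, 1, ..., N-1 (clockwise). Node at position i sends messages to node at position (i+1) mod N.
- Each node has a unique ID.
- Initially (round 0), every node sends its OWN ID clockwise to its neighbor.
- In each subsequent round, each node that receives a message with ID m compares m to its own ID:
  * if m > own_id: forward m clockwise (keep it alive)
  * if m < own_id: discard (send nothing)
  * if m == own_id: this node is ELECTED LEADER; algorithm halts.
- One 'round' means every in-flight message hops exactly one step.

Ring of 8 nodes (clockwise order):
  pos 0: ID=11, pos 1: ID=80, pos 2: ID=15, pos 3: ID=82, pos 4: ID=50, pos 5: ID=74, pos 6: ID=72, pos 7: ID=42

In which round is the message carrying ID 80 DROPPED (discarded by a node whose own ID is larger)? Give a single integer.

Answer: 2

Derivation:
Round 1: pos1(id80) recv 11: drop; pos2(id15) recv 80: fwd; pos3(id82) recv 15: drop; pos4(id50) recv 82: fwd; pos5(id74) recv 50: drop; pos6(id72) recv 74: fwd; pos7(id42) recv 72: fwd; pos0(id11) recv 42: fwd
Round 2: pos3(id82) recv 80: drop; pos5(id74) recv 82: fwd; pos7(id42) recv 74: fwd; pos0(id11) recv 72: fwd; pos1(id80) recv 42: drop
Round 3: pos6(id72) recv 82: fwd; pos0(id11) recv 74: fwd; pos1(id80) recv 72: drop
Round 4: pos7(id42) recv 82: fwd; pos1(id80) recv 74: drop
Round 5: pos0(id11) recv 82: fwd
Round 6: pos1(id80) recv 82: fwd
Round 7: pos2(id15) recv 82: fwd
Round 8: pos3(id82) recv 82: ELECTED
Message ID 80 originates at pos 1; dropped at pos 3 in round 2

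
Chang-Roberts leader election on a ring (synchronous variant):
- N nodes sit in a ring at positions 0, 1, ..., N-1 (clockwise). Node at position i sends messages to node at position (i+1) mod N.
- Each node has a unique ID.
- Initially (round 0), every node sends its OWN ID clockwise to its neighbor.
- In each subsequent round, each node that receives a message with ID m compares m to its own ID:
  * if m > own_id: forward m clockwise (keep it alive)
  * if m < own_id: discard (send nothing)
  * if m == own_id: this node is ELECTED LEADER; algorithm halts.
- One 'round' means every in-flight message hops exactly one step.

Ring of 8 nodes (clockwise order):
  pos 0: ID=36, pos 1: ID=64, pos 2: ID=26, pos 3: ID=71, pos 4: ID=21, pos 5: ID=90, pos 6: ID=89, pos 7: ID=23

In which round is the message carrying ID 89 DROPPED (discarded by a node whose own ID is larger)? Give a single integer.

Round 1: pos1(id64) recv 36: drop; pos2(id26) recv 64: fwd; pos3(id71) recv 26: drop; pos4(id21) recv 71: fwd; pos5(id90) recv 21: drop; pos6(id89) recv 90: fwd; pos7(id23) recv 89: fwd; pos0(id36) recv 23: drop
Round 2: pos3(id71) recv 64: drop; pos5(id90) recv 71: drop; pos7(id23) recv 90: fwd; pos0(id36) recv 89: fwd
Round 3: pos0(id36) recv 90: fwd; pos1(id64) recv 89: fwd
Round 4: pos1(id64) recv 90: fwd; pos2(id26) recv 89: fwd
Round 5: pos2(id26) recv 90: fwd; pos3(id71) recv 89: fwd
Round 6: pos3(id71) recv 90: fwd; pos4(id21) recv 89: fwd
Round 7: pos4(id21) recv 90: fwd; pos5(id90) recv 89: drop
Round 8: pos5(id90) recv 90: ELECTED
Message ID 89 originates at pos 6; dropped at pos 5 in round 7

Answer: 7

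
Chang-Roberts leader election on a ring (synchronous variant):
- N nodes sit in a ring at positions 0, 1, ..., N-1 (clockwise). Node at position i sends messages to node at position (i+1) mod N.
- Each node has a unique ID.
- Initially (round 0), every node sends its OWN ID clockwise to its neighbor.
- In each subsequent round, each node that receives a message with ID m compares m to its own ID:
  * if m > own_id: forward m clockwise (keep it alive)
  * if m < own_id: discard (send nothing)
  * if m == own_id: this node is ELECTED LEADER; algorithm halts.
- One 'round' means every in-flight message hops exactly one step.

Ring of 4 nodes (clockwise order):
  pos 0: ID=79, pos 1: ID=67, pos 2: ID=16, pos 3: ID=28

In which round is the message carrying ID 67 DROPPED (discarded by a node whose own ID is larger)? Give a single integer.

Round 1: pos1(id67) recv 79: fwd; pos2(id16) recv 67: fwd; pos3(id28) recv 16: drop; pos0(id79) recv 28: drop
Round 2: pos2(id16) recv 79: fwd; pos3(id28) recv 67: fwd
Round 3: pos3(id28) recv 79: fwd; pos0(id79) recv 67: drop
Round 4: pos0(id79) recv 79: ELECTED
Message ID 67 originates at pos 1; dropped at pos 0 in round 3

Answer: 3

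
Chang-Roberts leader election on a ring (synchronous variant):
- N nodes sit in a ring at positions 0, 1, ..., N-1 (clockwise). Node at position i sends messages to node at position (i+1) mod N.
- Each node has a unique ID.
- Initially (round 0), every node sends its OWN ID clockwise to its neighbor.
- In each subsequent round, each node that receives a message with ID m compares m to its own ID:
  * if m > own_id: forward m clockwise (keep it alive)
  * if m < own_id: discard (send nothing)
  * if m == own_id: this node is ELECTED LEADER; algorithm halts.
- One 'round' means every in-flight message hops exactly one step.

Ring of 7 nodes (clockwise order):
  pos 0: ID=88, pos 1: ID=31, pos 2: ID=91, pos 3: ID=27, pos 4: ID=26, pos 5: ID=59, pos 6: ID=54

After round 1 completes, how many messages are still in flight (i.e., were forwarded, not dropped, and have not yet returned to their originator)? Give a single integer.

Round 1: pos1(id31) recv 88: fwd; pos2(id91) recv 31: drop; pos3(id27) recv 91: fwd; pos4(id26) recv 27: fwd; pos5(id59) recv 26: drop; pos6(id54) recv 59: fwd; pos0(id88) recv 54: drop
After round 1: 4 messages still in flight

Answer: 4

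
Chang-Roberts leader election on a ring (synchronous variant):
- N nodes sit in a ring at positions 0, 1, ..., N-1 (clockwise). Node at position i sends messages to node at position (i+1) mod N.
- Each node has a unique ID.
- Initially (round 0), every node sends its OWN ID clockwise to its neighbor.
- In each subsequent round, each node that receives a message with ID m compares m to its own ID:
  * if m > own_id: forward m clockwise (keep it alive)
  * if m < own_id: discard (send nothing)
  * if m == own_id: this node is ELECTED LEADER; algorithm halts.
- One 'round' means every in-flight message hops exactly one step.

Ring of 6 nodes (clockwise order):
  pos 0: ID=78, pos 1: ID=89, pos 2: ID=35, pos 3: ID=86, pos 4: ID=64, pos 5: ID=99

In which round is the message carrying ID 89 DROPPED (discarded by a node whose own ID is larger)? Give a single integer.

Answer: 4

Derivation:
Round 1: pos1(id89) recv 78: drop; pos2(id35) recv 89: fwd; pos3(id86) recv 35: drop; pos4(id64) recv 86: fwd; pos5(id99) recv 64: drop; pos0(id78) recv 99: fwd
Round 2: pos3(id86) recv 89: fwd; pos5(id99) recv 86: drop; pos1(id89) recv 99: fwd
Round 3: pos4(id64) recv 89: fwd; pos2(id35) recv 99: fwd
Round 4: pos5(id99) recv 89: drop; pos3(id86) recv 99: fwd
Round 5: pos4(id64) recv 99: fwd
Round 6: pos5(id99) recv 99: ELECTED
Message ID 89 originates at pos 1; dropped at pos 5 in round 4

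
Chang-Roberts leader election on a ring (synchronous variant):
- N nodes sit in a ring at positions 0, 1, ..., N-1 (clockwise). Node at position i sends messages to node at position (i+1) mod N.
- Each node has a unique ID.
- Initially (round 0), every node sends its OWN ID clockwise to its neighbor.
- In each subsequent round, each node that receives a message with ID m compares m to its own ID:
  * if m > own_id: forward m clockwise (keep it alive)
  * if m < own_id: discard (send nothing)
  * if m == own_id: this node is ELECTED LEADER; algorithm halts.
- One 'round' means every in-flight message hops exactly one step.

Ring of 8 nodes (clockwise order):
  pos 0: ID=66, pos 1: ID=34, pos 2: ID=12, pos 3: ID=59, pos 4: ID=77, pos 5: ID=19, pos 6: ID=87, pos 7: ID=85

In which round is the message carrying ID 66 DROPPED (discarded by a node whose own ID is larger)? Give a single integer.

Answer: 4

Derivation:
Round 1: pos1(id34) recv 66: fwd; pos2(id12) recv 34: fwd; pos3(id59) recv 12: drop; pos4(id77) recv 59: drop; pos5(id19) recv 77: fwd; pos6(id87) recv 19: drop; pos7(id85) recv 87: fwd; pos0(id66) recv 85: fwd
Round 2: pos2(id12) recv 66: fwd; pos3(id59) recv 34: drop; pos6(id87) recv 77: drop; pos0(id66) recv 87: fwd; pos1(id34) recv 85: fwd
Round 3: pos3(id59) recv 66: fwd; pos1(id34) recv 87: fwd; pos2(id12) recv 85: fwd
Round 4: pos4(id77) recv 66: drop; pos2(id12) recv 87: fwd; pos3(id59) recv 85: fwd
Round 5: pos3(id59) recv 87: fwd; pos4(id77) recv 85: fwd
Round 6: pos4(id77) recv 87: fwd; pos5(id19) recv 85: fwd
Round 7: pos5(id19) recv 87: fwd; pos6(id87) recv 85: drop
Round 8: pos6(id87) recv 87: ELECTED
Message ID 66 originates at pos 0; dropped at pos 4 in round 4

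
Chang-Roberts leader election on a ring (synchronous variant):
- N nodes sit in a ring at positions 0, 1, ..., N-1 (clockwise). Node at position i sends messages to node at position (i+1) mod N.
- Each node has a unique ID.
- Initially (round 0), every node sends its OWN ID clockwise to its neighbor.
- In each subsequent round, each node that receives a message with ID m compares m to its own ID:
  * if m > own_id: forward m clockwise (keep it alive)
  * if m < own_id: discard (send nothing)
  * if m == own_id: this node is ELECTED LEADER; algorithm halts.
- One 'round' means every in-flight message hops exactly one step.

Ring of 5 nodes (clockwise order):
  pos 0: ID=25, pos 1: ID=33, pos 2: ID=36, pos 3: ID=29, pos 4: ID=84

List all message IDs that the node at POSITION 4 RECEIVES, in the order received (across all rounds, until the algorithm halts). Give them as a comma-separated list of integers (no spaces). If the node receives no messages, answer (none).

Round 1: pos1(id33) recv 25: drop; pos2(id36) recv 33: drop; pos3(id29) recv 36: fwd; pos4(id84) recv 29: drop; pos0(id25) recv 84: fwd
Round 2: pos4(id84) recv 36: drop; pos1(id33) recv 84: fwd
Round 3: pos2(id36) recv 84: fwd
Round 4: pos3(id29) recv 84: fwd
Round 5: pos4(id84) recv 84: ELECTED

Answer: 29,36,84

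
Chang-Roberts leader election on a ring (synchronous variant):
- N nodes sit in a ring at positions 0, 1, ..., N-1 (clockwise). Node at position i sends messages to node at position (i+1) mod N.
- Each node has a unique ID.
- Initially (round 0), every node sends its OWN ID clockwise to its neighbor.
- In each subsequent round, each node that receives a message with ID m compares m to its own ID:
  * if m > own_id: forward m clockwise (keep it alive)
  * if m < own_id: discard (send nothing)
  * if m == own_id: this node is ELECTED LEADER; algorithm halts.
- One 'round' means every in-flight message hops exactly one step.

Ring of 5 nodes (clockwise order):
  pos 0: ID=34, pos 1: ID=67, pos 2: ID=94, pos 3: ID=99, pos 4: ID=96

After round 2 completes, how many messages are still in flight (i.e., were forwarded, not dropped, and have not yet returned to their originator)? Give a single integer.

Round 1: pos1(id67) recv 34: drop; pos2(id94) recv 67: drop; pos3(id99) recv 94: drop; pos4(id96) recv 99: fwd; pos0(id34) recv 96: fwd
Round 2: pos0(id34) recv 99: fwd; pos1(id67) recv 96: fwd
After round 2: 2 messages still in flight

Answer: 2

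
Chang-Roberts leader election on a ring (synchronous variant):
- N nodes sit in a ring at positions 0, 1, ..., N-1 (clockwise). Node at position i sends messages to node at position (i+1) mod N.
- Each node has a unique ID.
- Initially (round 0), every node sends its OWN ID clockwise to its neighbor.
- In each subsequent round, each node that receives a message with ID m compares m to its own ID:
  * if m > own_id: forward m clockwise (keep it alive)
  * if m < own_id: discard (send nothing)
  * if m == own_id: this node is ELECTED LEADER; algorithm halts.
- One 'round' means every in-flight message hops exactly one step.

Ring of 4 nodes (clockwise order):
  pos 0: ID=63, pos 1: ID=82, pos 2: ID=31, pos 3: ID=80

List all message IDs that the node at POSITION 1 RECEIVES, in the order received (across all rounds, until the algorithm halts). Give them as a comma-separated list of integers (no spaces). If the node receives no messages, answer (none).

Answer: 63,80,82

Derivation:
Round 1: pos1(id82) recv 63: drop; pos2(id31) recv 82: fwd; pos3(id80) recv 31: drop; pos0(id63) recv 80: fwd
Round 2: pos3(id80) recv 82: fwd; pos1(id82) recv 80: drop
Round 3: pos0(id63) recv 82: fwd
Round 4: pos1(id82) recv 82: ELECTED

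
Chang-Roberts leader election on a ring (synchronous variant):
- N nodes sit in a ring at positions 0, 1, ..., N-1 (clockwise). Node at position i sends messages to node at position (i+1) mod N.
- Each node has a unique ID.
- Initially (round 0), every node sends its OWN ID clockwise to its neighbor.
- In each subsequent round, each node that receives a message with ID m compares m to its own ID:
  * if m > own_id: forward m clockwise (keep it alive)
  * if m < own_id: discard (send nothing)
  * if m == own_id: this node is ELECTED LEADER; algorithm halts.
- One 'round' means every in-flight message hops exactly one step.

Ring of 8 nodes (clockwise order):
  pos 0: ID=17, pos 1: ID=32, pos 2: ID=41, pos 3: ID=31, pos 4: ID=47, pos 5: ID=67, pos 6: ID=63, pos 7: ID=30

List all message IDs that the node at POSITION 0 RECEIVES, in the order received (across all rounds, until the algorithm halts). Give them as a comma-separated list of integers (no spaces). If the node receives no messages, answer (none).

Round 1: pos1(id32) recv 17: drop; pos2(id41) recv 32: drop; pos3(id31) recv 41: fwd; pos4(id47) recv 31: drop; pos5(id67) recv 47: drop; pos6(id63) recv 67: fwd; pos7(id30) recv 63: fwd; pos0(id17) recv 30: fwd
Round 2: pos4(id47) recv 41: drop; pos7(id30) recv 67: fwd; pos0(id17) recv 63: fwd; pos1(id32) recv 30: drop
Round 3: pos0(id17) recv 67: fwd; pos1(id32) recv 63: fwd
Round 4: pos1(id32) recv 67: fwd; pos2(id41) recv 63: fwd
Round 5: pos2(id41) recv 67: fwd; pos3(id31) recv 63: fwd
Round 6: pos3(id31) recv 67: fwd; pos4(id47) recv 63: fwd
Round 7: pos4(id47) recv 67: fwd; pos5(id67) recv 63: drop
Round 8: pos5(id67) recv 67: ELECTED

Answer: 30,63,67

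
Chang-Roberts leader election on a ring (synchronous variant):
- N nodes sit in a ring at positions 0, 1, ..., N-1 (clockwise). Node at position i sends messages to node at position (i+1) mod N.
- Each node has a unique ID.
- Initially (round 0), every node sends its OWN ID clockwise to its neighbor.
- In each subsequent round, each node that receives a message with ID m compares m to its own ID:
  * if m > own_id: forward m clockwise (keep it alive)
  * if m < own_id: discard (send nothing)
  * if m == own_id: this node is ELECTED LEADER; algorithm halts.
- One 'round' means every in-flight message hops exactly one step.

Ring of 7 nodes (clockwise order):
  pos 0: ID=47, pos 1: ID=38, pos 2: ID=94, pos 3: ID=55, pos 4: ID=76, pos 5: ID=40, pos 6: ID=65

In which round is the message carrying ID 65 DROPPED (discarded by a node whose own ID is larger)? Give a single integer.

Round 1: pos1(id38) recv 47: fwd; pos2(id94) recv 38: drop; pos3(id55) recv 94: fwd; pos4(id76) recv 55: drop; pos5(id40) recv 76: fwd; pos6(id65) recv 40: drop; pos0(id47) recv 65: fwd
Round 2: pos2(id94) recv 47: drop; pos4(id76) recv 94: fwd; pos6(id65) recv 76: fwd; pos1(id38) recv 65: fwd
Round 3: pos5(id40) recv 94: fwd; pos0(id47) recv 76: fwd; pos2(id94) recv 65: drop
Round 4: pos6(id65) recv 94: fwd; pos1(id38) recv 76: fwd
Round 5: pos0(id47) recv 94: fwd; pos2(id94) recv 76: drop
Round 6: pos1(id38) recv 94: fwd
Round 7: pos2(id94) recv 94: ELECTED
Message ID 65 originates at pos 6; dropped at pos 2 in round 3

Answer: 3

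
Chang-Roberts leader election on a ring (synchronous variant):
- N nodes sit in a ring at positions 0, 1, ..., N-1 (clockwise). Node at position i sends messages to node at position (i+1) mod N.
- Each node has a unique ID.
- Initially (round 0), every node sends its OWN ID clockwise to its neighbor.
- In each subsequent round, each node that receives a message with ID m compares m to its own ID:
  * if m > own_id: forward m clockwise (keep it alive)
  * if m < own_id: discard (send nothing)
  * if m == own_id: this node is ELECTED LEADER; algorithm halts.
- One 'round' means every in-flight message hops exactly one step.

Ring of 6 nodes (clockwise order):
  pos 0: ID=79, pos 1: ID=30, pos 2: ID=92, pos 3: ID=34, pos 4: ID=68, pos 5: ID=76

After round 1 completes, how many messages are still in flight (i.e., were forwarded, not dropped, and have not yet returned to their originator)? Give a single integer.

Answer: 2

Derivation:
Round 1: pos1(id30) recv 79: fwd; pos2(id92) recv 30: drop; pos3(id34) recv 92: fwd; pos4(id68) recv 34: drop; pos5(id76) recv 68: drop; pos0(id79) recv 76: drop
After round 1: 2 messages still in flight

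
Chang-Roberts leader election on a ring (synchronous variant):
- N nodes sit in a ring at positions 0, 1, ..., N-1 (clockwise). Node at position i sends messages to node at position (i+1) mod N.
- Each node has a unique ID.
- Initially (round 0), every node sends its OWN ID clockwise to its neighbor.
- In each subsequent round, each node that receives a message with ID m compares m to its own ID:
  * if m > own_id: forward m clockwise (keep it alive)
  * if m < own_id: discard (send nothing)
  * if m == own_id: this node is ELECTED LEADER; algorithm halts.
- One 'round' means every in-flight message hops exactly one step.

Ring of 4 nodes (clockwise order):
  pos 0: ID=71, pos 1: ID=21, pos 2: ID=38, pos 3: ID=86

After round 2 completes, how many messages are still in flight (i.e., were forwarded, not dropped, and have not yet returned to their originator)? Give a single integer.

Answer: 2

Derivation:
Round 1: pos1(id21) recv 71: fwd; pos2(id38) recv 21: drop; pos3(id86) recv 38: drop; pos0(id71) recv 86: fwd
Round 2: pos2(id38) recv 71: fwd; pos1(id21) recv 86: fwd
After round 2: 2 messages still in flight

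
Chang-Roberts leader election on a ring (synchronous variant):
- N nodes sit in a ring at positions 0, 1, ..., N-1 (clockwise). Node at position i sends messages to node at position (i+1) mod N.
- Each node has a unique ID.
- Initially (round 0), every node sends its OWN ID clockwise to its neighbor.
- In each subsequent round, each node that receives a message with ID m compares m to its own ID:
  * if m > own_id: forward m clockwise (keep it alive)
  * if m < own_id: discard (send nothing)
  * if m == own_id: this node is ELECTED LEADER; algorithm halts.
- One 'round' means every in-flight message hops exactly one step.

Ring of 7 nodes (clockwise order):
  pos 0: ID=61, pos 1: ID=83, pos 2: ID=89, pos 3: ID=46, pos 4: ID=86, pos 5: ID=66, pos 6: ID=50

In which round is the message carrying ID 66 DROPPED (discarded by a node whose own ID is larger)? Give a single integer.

Answer: 3

Derivation:
Round 1: pos1(id83) recv 61: drop; pos2(id89) recv 83: drop; pos3(id46) recv 89: fwd; pos4(id86) recv 46: drop; pos5(id66) recv 86: fwd; pos6(id50) recv 66: fwd; pos0(id61) recv 50: drop
Round 2: pos4(id86) recv 89: fwd; pos6(id50) recv 86: fwd; pos0(id61) recv 66: fwd
Round 3: pos5(id66) recv 89: fwd; pos0(id61) recv 86: fwd; pos1(id83) recv 66: drop
Round 4: pos6(id50) recv 89: fwd; pos1(id83) recv 86: fwd
Round 5: pos0(id61) recv 89: fwd; pos2(id89) recv 86: drop
Round 6: pos1(id83) recv 89: fwd
Round 7: pos2(id89) recv 89: ELECTED
Message ID 66 originates at pos 5; dropped at pos 1 in round 3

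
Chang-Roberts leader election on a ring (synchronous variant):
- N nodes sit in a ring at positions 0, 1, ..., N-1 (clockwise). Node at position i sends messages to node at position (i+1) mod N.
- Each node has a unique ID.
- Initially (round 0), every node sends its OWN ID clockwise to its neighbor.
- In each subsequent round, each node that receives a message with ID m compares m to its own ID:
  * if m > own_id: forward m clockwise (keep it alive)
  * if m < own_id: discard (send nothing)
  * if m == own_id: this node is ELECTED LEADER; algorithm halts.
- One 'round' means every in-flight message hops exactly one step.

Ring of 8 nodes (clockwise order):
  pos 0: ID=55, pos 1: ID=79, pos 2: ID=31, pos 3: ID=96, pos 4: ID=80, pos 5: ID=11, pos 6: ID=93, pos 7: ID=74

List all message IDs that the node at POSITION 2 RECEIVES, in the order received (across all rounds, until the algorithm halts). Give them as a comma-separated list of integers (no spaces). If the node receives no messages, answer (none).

Answer: 79,93,96

Derivation:
Round 1: pos1(id79) recv 55: drop; pos2(id31) recv 79: fwd; pos3(id96) recv 31: drop; pos4(id80) recv 96: fwd; pos5(id11) recv 80: fwd; pos6(id93) recv 11: drop; pos7(id74) recv 93: fwd; pos0(id55) recv 74: fwd
Round 2: pos3(id96) recv 79: drop; pos5(id11) recv 96: fwd; pos6(id93) recv 80: drop; pos0(id55) recv 93: fwd; pos1(id79) recv 74: drop
Round 3: pos6(id93) recv 96: fwd; pos1(id79) recv 93: fwd
Round 4: pos7(id74) recv 96: fwd; pos2(id31) recv 93: fwd
Round 5: pos0(id55) recv 96: fwd; pos3(id96) recv 93: drop
Round 6: pos1(id79) recv 96: fwd
Round 7: pos2(id31) recv 96: fwd
Round 8: pos3(id96) recv 96: ELECTED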